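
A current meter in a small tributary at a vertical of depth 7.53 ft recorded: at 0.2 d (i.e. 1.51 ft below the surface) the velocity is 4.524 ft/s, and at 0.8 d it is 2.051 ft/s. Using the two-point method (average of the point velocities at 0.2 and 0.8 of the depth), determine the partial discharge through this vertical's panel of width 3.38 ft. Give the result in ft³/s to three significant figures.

83.7 ft³/s

v̄ = (4.524 + 2.051) / 2 = 3.288 ft/s
q = v̄ × d × w = 3.288 × 7.53 × 3.38 = 83.67 ft³/s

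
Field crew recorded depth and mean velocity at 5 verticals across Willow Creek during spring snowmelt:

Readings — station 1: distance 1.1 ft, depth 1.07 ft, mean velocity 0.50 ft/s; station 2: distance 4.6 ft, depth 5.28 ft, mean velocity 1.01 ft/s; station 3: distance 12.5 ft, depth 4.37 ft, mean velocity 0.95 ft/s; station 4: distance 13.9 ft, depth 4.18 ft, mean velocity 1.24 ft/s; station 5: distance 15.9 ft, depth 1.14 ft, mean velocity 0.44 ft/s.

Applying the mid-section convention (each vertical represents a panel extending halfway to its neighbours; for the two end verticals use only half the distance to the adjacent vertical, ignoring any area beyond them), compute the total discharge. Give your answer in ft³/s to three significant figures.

60.0 ft³/s

w_1 = (4.6 − 1.1)/2 = 1.75 ft; q_1 = 0.50 × 1.07 × 1.75 = 0.9363 ft³/s
w_2 = (12.5 − 1.1)/2 = 5.7 ft; q_2 = 1.01 × 5.28 × 5.7 = 30.40 ft³/s
w_3 = (13.9 − 4.6)/2 = 4.65 ft; q_3 = 0.95 × 4.37 × 4.65 = 19.30 ft³/s
w_4 = (15.9 − 12.5)/2 = 1.7 ft; q_4 = 1.24 × 4.18 × 1.7 = 8.811 ft³/s
w_5 = (15.9 − 13.9)/2 = 1 ft; q_5 = 0.44 × 1.14 × 1 = 0.5016 ft³/s
Q = Σ qᵢ = 59.95 ft³/s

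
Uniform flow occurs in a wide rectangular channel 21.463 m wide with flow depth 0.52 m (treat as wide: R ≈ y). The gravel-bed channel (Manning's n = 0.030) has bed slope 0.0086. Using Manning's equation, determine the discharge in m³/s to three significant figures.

A = b·y = 21.463 × 0.52 = 11.16 m²
Wide channel: R ≈ y = 0.52 m
Q = (1/n)·A·R^(2/3)·S^(1/2) = (1/0.030) × 11.16 × 0.5200^(2/3) × 0.0086^(1/2) = 22.31 m³/s

22.3 m³/s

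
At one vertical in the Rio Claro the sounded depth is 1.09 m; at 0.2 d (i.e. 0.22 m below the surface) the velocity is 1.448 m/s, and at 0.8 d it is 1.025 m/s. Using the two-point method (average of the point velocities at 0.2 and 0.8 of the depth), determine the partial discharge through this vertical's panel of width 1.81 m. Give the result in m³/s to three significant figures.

v̄ = (1.448 + 1.025) / 2 = 1.237 m/s
q = v̄ × d × w = 1.237 × 1.09 × 1.81 = 2.439 m³/s

2.44 m³/s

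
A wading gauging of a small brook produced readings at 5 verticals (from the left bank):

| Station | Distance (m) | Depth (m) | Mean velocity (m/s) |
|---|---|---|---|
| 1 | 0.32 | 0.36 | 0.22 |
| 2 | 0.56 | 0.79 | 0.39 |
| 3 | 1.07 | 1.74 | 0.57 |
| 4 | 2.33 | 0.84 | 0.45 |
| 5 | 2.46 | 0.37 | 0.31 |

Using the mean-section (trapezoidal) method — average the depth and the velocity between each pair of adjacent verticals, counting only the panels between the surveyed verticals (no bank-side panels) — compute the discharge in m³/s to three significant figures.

Panel 1-2: Δb = 0.24 m, d̄ = (0.36+0.79)/2 = 0.575, v̄ = (0.22+0.39)/2 = 0.305 → q = 0.24×0.575×0.305 = 0.04209 m³/s
Panel 2-3: Δb = 0.51 m, d̄ = (0.79+1.74)/2 = 1.265, v̄ = (0.39+0.57)/2 = 0.48 → q = 0.51×1.265×0.48 = 0.3097 m³/s
Panel 3-4: Δb = 1.26 m, d̄ = (1.74+0.84)/2 = 1.29, v̄ = (0.57+0.45)/2 = 0.51 → q = 1.26×1.29×0.51 = 0.8290 m³/s
Panel 4-5: Δb = 0.13 m, d̄ = (0.84+0.37)/2 = 0.605, v̄ = (0.45+0.31)/2 = 0.38 → q = 0.13×0.605×0.38 = 0.02989 m³/s
Q = Σ q = 1.211 m³/s

1.21 m³/s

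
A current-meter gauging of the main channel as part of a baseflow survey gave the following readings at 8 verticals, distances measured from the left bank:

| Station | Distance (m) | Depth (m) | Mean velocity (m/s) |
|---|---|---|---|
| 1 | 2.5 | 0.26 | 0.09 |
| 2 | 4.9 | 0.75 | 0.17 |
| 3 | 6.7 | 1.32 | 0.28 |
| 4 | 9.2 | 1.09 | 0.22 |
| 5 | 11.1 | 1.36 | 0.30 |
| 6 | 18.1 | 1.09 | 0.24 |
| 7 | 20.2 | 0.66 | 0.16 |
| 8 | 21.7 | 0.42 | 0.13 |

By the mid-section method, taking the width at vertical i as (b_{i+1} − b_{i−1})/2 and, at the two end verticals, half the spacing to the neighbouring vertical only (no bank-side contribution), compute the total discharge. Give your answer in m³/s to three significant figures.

w_1 = (4.9 − 2.5)/2 = 1.2 m; q_1 = 0.09 × 0.26 × 1.2 = 0.02808 m³/s
w_2 = (6.7 − 2.5)/2 = 2.1 m; q_2 = 0.17 × 0.75 × 2.1 = 0.2678 m³/s
w_3 = (9.2 − 4.9)/2 = 2.15 m; q_3 = 0.28 × 1.32 × 2.15 = 0.7946 m³/s
w_4 = (11.1 − 6.7)/2 = 2.2 m; q_4 = 0.22 × 1.09 × 2.2 = 0.5276 m³/s
w_5 = (18.1 − 9.2)/2 = 4.45 m; q_5 = 0.30 × 1.36 × 4.45 = 1.816 m³/s
w_6 = (20.2 − 11.1)/2 = 4.55 m; q_6 = 0.24 × 1.09 × 4.55 = 1.190 m³/s
w_7 = (21.7 − 18.1)/2 = 1.8 m; q_7 = 0.16 × 0.66 × 1.8 = 0.1901 m³/s
w_8 = (21.7 − 20.2)/2 = 0.75 m; q_8 = 0.13 × 0.42 × 0.75 = 0.04095 m³/s
Q = Σ qᵢ = 4.855 m³/s

4.85 m³/s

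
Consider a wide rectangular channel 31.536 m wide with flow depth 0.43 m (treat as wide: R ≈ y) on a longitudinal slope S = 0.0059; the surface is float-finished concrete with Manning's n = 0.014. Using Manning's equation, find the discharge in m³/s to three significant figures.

42.4 m³/s

A = b·y = 31.536 × 0.43 = 13.56 m²
Wide channel: R ≈ y = 0.43 m
Q = (1/n)·A·R^(2/3)·S^(1/2) = (1/0.014) × 13.56 × 0.4300^(2/3) × 0.0059^(1/2) = 42.39 m³/s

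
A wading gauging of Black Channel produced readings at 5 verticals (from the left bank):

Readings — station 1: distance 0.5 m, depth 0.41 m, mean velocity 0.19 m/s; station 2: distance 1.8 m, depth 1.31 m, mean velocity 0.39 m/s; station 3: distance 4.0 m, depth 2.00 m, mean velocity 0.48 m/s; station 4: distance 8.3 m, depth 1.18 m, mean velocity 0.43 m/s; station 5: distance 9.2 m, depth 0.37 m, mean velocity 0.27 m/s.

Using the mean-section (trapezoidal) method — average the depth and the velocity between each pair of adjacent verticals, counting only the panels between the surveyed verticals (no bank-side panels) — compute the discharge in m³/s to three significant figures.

Panel 1-2: Δb = 1.3 m, d̄ = (0.41+1.31)/2 = 0.86, v̄ = (0.19+0.39)/2 = 0.29 → q = 1.3×0.86×0.29 = 0.3242 m³/s
Panel 2-3: Δb = 2.2 m, d̄ = (1.31+2.00)/2 = 1.655, v̄ = (0.39+0.48)/2 = 0.435 → q = 2.2×1.655×0.435 = 1.584 m³/s
Panel 3-4: Δb = 4.3 m, d̄ = (2.00+1.18)/2 = 1.59, v̄ = (0.48+0.43)/2 = 0.455 → q = 4.3×1.59×0.455 = 3.111 m³/s
Panel 4-5: Δb = 0.9 m, d̄ = (1.18+0.37)/2 = 0.775, v̄ = (0.43+0.27)/2 = 0.35 → q = 0.9×0.775×0.35 = 0.2441 m³/s
Q = Σ q = 5.263 m³/s

5.26 m³/s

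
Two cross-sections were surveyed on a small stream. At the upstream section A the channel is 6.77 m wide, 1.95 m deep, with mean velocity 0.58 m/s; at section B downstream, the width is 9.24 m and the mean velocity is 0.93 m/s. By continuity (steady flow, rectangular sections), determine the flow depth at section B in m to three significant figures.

0.891 m

Q = A₁V₁ = (6.77×1.95) × 0.58 = 7.657 m³/s
d₂ = Q/(b₂ V₂) = 7.657/(9.24×0.93) = 0.8910 m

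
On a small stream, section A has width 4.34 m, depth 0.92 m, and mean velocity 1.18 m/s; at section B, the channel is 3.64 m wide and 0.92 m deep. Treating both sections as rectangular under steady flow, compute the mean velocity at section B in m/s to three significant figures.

Q = A₁V₁ = (4.34×0.92) × 1.18 = 4.712 m³/s
A₂ = 3.64 × 0.92 = 3.349 m²
V₂ = Q/A₂ = 4.712/3.349 = 1.407 m/s

1.41 m/s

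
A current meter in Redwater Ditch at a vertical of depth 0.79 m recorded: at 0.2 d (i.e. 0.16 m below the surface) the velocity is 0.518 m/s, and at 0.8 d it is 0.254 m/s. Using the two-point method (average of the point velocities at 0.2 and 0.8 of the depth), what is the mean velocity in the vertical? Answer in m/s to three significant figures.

v̄ = (0.518 + 0.254) / 2 = 0.3860 m/s

0.386 m/s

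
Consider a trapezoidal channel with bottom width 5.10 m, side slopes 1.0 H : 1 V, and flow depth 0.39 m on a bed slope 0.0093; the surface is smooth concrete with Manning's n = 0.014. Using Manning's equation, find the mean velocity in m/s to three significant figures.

3.39 m/s

A = (b + z·y)·y = (5.10 + 1.0×0.39)×0.39 = 2.141 m²
P = b + 2y√(1+z²) = 5.10 + 2×0.39×√(1+1.0²) = 6.203 m
R = A/P = 2.141/6.203 = 0.3452 m
Q = (1/n)·A·R^(2/3)·S^(1/2) = (1/0.014) × 2.141 × 0.3452^(2/3) × 0.0093^(1/2) = 7.257 m³/s
V = Q/A = 7.257/2.141 = 3.389 m/s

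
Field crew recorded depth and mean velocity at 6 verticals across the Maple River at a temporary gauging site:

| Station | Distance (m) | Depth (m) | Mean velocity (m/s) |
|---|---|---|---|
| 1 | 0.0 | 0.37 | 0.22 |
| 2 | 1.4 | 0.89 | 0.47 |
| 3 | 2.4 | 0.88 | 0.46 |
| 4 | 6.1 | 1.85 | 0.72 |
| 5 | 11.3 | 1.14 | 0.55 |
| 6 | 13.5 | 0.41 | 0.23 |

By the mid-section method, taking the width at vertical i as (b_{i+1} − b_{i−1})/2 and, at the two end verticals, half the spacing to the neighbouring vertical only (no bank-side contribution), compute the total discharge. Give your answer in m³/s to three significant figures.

9.86 m³/s

w_1 = (1.4 − 0.0)/2 = 0.7 m; q_1 = 0.22 × 0.37 × 0.7 = 0.05698 m³/s
w_2 = (2.4 − 0.0)/2 = 1.2 m; q_2 = 0.47 × 0.89 × 1.2 = 0.5020 m³/s
w_3 = (6.1 − 1.4)/2 = 2.35 m; q_3 = 0.46 × 0.88 × 2.35 = 0.9513 m³/s
w_4 = (11.3 − 2.4)/2 = 4.45 m; q_4 = 0.72 × 1.85 × 4.45 = 5.927 m³/s
w_5 = (13.5 − 6.1)/2 = 3.7 m; q_5 = 0.55 × 1.14 × 3.7 = 2.320 m³/s
w_6 = (13.5 − 11.3)/2 = 1.1 m; q_6 = 0.23 × 0.41 × 1.1 = 0.1037 m³/s
Q = Σ qᵢ = 9.861 m³/s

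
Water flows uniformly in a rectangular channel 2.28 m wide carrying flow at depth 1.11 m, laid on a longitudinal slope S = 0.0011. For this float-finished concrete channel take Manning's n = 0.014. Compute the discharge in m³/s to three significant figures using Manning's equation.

A = b·y = 2.28 × 1.11 = 2.531 m²
P = b + 2y = 2.28 + 2×1.11 = 4.500 m
R = A/P = 2.531/4.500 = 0.5624 m
Q = (1/n)·A·R^(2/3)·S^(1/2) = (1/0.014) × 2.531 × 0.5624^(2/3) × 0.0011^(1/2) = 4.085 m³/s

4.08 m³/s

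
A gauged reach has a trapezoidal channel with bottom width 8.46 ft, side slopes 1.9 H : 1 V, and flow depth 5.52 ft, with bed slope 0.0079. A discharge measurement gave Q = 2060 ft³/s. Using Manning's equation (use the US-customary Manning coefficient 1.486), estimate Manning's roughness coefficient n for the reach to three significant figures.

0.0147

A = (b + z·y)·y = (8.46 + 1.9×5.52)×5.52 = 104.6 ft²
P = b + 2y√(1+z²) = 8.46 + 2×5.52×√(1+1.9²) = 32.16 ft
R = A/P = 104.6/32.16 = 3.252 ft
n = (1.486/Q)·A·R^(2/3)·S^(1/2) = (1.486/2060) × 104.6 × 2.195 × 0.08888 = 0.01472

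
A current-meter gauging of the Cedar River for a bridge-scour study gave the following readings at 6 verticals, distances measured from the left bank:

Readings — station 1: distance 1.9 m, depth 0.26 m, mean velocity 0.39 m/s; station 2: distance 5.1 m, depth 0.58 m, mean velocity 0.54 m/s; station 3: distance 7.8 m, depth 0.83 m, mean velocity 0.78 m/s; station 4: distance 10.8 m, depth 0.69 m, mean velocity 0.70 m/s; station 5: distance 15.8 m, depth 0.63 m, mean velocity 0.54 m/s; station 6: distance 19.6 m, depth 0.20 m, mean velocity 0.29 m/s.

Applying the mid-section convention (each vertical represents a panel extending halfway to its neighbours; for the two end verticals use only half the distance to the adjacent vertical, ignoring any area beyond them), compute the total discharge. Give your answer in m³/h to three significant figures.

w_1 = (5.1 − 1.9)/2 = 1.6 m; q_1 = 0.39 × 0.26 × 1.6 = 0.1622 m³/s
w_2 = (7.8 − 1.9)/2 = 2.95 m; q_2 = 0.54 × 0.58 × 2.95 = 0.9239 m³/s
w_3 = (10.8 − 5.1)/2 = 2.85 m; q_3 = 0.78 × 0.83 × 2.85 = 1.845 m³/s
w_4 = (15.8 − 7.8)/2 = 4 m; q_4 = 0.70 × 0.69 × 4 = 1.932 m³/s
w_5 = (19.6 − 10.8)/2 = 4.4 m; q_5 = 0.54 × 0.63 × 4.4 = 1.497 m³/s
w_6 = (19.6 − 15.8)/2 = 1.9 m; q_6 = 0.29 × 0.20 × 1.9 = 0.1102 m³/s
Q = Σ qᵢ = 6.470 m³/s
= 6.470 × 3600 = 23290 m³/h

23300 m³/h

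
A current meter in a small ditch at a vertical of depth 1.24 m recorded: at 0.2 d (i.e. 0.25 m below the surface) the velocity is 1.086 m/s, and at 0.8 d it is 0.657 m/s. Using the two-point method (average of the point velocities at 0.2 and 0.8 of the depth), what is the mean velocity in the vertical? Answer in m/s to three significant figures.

v̄ = (1.086 + 0.657) / 2 = 0.8715 m/s

0.872 m/s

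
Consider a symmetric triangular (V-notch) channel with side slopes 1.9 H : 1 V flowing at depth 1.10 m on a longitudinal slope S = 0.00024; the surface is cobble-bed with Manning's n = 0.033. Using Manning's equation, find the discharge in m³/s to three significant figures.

0.668 m³/s

A = z·y² = 1.9×1.10² = 2.299 m²
P = 2y√(1+z²) = 2×1.10×√(1+1.9²) = 4.724 m
R = A/P = 2.299/4.724 = 0.4867 m
Q = (1/n)·A·R^(2/3)·S^(1/2) = (1/0.033) × 2.299 × 0.4867^(2/3) × 0.00024^(1/2) = 0.6678 m³/s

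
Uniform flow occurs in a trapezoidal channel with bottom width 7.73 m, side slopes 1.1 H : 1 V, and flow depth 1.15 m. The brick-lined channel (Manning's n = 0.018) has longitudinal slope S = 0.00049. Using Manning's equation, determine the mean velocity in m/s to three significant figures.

A = (b + z·y)·y = (7.73 + 1.1×1.15)×1.15 = 10.34 m²
P = b + 2y√(1+z²) = 7.73 + 2×1.15×√(1+1.1²) = 11.15 m
R = A/P = 10.34/11.15 = 0.9278 m
Q = (1/n)·A·R^(2/3)·S^(1/2) = (1/0.018) × 10.34 × 0.9278^(2/3) × 0.00049^(1/2) = 12.10 m³/s
V = Q/A = 12.10/10.34 = 1.170 m/s

1.17 m/s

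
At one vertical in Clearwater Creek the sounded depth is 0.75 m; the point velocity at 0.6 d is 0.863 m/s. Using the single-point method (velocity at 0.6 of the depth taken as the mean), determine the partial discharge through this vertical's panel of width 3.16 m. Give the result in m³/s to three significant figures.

v̄ = v₀.₆ = 0.863 m/s
q = v̄ × d × w = 0.8630 × 0.75 × 3.16 = 2.045 m³/s

2.05 m³/s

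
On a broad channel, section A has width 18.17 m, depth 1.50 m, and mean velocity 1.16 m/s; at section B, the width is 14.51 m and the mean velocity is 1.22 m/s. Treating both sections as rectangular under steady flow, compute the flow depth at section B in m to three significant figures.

1.79 m

Q = A₁V₁ = (18.17×1.50) × 1.16 = 31.62 m³/s
d₂ = Q/(b₂ V₂) = 31.62/(14.51×1.22) = 1.786 m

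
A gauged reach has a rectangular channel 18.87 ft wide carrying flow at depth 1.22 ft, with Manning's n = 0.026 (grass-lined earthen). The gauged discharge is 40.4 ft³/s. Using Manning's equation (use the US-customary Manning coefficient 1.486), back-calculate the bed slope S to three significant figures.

0.000851

A = b·y = 18.87 × 1.22 = 23.02 ft²
P = b + 2y = 18.87 + 2×1.22 = 21.31 ft
R = A/P = 23.02/21.31 = 1.080 ft
S = (Q·n / (1.486·A·R^(2/3)))² = (40.4×0.026 / (1.486×23.02×1.053))² = 0.0008505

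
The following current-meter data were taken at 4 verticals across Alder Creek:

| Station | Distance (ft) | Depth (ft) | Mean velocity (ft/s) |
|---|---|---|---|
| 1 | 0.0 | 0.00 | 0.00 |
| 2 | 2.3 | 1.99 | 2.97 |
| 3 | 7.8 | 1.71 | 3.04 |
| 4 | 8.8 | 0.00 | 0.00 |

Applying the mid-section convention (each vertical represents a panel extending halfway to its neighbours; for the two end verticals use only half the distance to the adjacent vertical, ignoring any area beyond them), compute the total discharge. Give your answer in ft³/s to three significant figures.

39.9 ft³/s

w_2 = (7.8 − 0.0)/2 = 3.9 ft; q_2 = 2.97 × 1.99 × 3.9 = 23.05 ft³/s
w_3 = (8.8 − 2.3)/2 = 3.25 ft; q_3 = 3.04 × 1.71 × 3.25 = 16.89 ft³/s
Stations 1, 4 contribute zero (depth or velocity is 0).
Q = Σ qᵢ = 39.94 ft³/s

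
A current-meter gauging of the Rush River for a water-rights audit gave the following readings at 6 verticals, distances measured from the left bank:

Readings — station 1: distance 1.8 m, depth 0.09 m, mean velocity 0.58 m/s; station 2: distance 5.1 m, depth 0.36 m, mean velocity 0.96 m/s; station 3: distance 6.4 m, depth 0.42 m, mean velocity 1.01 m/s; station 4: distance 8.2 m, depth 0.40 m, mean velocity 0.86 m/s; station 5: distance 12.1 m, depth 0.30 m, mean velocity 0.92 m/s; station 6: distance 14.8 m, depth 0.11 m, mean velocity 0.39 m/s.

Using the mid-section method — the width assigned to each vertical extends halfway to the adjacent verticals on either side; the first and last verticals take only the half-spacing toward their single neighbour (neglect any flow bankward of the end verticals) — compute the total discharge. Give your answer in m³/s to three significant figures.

3.49 m³/s

w_1 = (5.1 − 1.8)/2 = 1.65 m; q_1 = 0.58 × 0.09 × 1.65 = 0.08613 m³/s
w_2 = (6.4 − 1.8)/2 = 2.3 m; q_2 = 0.96 × 0.36 × 2.3 = 0.7949 m³/s
w_3 = (8.2 − 5.1)/2 = 1.55 m; q_3 = 1.01 × 0.42 × 1.55 = 0.6575 m³/s
w_4 = (12.1 − 6.4)/2 = 2.85 m; q_4 = 0.86 × 0.40 × 2.85 = 0.9804 m³/s
w_5 = (14.8 − 8.2)/2 = 3.3 m; q_5 = 0.92 × 0.30 × 3.3 = 0.9108 m³/s
w_6 = (14.8 − 12.1)/2 = 1.35 m; q_6 = 0.39 × 0.11 × 1.35 = 0.05792 m³/s
Q = Σ qᵢ = 3.488 m³/s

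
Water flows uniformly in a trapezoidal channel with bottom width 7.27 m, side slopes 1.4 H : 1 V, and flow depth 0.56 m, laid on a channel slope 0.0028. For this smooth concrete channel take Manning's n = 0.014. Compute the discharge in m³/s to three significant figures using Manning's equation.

10.6 m³/s

A = (b + z·y)·y = (7.27 + 1.4×0.56)×0.56 = 4.510 m²
P = b + 2y√(1+z²) = 7.27 + 2×0.56×√(1+1.4²) = 9.197 m
R = A/P = 4.510/9.197 = 0.4904 m
Q = (1/n)·A·R^(2/3)·S^(1/2) = (1/0.014) × 4.510 × 0.4904^(2/3) × 0.0028^(1/2) = 10.60 m³/s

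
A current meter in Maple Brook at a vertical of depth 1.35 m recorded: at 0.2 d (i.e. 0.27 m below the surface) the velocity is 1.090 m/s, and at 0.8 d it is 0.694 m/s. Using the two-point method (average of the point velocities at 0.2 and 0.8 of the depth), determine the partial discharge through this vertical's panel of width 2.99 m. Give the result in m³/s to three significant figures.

3.60 m³/s

v̄ = (1.090 + 0.694) / 2 = 0.8920 m/s
q = v̄ × d × w = 0.8920 × 1.35 × 2.99 = 3.601 m³/s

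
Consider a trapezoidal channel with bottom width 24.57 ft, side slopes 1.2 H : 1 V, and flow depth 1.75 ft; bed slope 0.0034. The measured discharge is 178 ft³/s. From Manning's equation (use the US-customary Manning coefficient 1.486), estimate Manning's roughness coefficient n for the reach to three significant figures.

0.0305

A = (b + z·y)·y = (24.57 + 1.2×1.75)×1.75 = 46.67 ft²
P = b + 2y√(1+z²) = 24.57 + 2×1.75×√(1+1.2²) = 30.04 ft
R = A/P = 46.67/30.04 = 1.554 ft
n = (1.486/Q)·A·R^(2/3)·S^(1/2) = (1.486/178) × 46.67 × 1.342 × 0.05831 = 0.03048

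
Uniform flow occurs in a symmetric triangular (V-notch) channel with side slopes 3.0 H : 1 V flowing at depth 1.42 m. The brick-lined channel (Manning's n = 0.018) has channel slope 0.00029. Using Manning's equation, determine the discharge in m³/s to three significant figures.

A = z·y² = 3.0×1.42² = 6.049 m²
P = 2y√(1+z²) = 2×1.42×√(1+3.0²) = 8.981 m
R = A/P = 6.049/8.981 = 0.6736 m
Q = (1/n)·A·R^(2/3)·S^(1/2) = (1/0.018) × 6.049 × 0.6736^(2/3) × 0.00029^(1/2) = 4.398 m³/s

4.40 m³/s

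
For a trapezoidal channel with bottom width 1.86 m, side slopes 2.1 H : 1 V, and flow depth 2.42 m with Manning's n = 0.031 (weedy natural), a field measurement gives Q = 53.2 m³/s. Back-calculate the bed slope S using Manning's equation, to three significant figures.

A = (b + z·y)·y = (1.86 + 2.1×2.42)×2.42 = 16.80 m²
P = b + 2y√(1+z²) = 1.86 + 2×2.42×√(1+2.1²) = 13.12 m
R = A/P = 16.80/13.12 = 1.281 m
S = (Q·n / (1·A·R^(2/3)))² = (53.2×0.031 / (1×16.80×1.179))² = 0.006929

0.00693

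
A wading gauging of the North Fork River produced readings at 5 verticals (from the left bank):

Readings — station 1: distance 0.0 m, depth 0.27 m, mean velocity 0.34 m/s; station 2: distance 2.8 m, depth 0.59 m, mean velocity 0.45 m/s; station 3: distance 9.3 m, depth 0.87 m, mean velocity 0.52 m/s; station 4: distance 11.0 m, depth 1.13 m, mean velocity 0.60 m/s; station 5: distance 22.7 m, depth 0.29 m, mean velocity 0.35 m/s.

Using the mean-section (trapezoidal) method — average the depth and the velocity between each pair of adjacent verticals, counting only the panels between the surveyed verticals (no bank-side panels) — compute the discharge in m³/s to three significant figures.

Panel 1-2: Δb = 2.8 m, d̄ = (0.27+0.59)/2 = 0.43, v̄ = (0.34+0.45)/2 = 0.395 → q = 2.8×0.43×0.395 = 0.4756 m³/s
Panel 2-3: Δb = 6.5 m, d̄ = (0.59+0.87)/2 = 0.73, v̄ = (0.45+0.52)/2 = 0.485 → q = 6.5×0.73×0.485 = 2.301 m³/s
Panel 3-4: Δb = 1.7 m, d̄ = (0.87+1.13)/2 = 1, v̄ = (0.52+0.60)/2 = 0.56 → q = 1.7×1×0.56 = 0.9520 m³/s
Panel 4-5: Δb = 11.7 m, d̄ = (1.13+0.29)/2 = 0.71, v̄ = (0.60+0.35)/2 = 0.475 → q = 11.7×0.71×0.475 = 3.946 m³/s
Q = Σ q = 7.675 m³/s

7.67 m³/s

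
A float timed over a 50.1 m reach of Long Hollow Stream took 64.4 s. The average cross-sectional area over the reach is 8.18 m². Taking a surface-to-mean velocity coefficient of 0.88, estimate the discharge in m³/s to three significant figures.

v_surface = L / t̄ = 50.1 / 64.4 = 0.7780 m/s
v_mean = 0.88 × 0.7780 = 0.6846 m/s
Q = A × v_mean = 8.18 × 0.6846 = 5.600 m³/s

5.60 m³/s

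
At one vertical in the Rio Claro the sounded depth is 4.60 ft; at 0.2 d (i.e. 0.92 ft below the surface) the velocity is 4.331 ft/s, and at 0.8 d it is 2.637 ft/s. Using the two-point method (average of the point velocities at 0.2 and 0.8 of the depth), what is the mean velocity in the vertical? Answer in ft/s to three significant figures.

v̄ = (4.331 + 2.637) / 2 = 3.484 ft/s

3.48 ft/s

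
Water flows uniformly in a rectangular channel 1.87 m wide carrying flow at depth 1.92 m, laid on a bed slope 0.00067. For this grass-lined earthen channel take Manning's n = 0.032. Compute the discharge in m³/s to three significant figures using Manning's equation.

A = b·y = 1.87 × 1.92 = 3.590 m²
P = b + 2y = 1.87 + 2×1.92 = 5.710 m
R = A/P = 3.590/5.710 = 0.6288 m
Q = (1/n)·A·R^(2/3)·S^(1/2) = (1/0.032) × 3.590 × 0.6288^(2/3) × 0.00067^(1/2) = 2.132 m³/s

2.13 m³/s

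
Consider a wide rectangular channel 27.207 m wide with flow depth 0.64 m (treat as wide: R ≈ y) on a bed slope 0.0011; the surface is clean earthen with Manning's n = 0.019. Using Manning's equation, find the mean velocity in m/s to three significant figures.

A = b·y = 27.207 × 0.64 = 17.41 m²
Wide channel: R ≈ y = 0.64 m
Q = (1/n)·A·R^(2/3)·S^(1/2) = (1/0.019) × 17.41 × 0.6400^(2/3) × 0.0011^(1/2) = 22.57 m³/s
V = Q/A = 22.57/17.41 = 1.296 m/s

1.30 m/s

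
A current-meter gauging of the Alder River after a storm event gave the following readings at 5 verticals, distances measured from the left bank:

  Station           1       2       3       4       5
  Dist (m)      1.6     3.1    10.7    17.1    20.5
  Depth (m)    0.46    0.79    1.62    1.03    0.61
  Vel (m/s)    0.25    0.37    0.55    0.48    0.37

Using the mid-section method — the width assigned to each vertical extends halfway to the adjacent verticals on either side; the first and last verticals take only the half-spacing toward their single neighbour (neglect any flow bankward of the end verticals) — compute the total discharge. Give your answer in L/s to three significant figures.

w_1 = (3.1 − 1.6)/2 = 0.75 m; q_1 = 0.25 × 0.46 × 0.75 = 0.08625 m³/s
w_2 = (10.7 − 1.6)/2 = 4.55 m; q_2 = 0.37 × 0.79 × 4.55 = 1.330 m³/s
w_3 = (17.1 − 3.1)/2 = 7 m; q_3 = 0.55 × 1.62 × 7 = 6.237 m³/s
w_4 = (20.5 − 10.7)/2 = 4.9 m; q_4 = 0.48 × 1.03 × 4.9 = 2.423 m³/s
w_5 = (20.5 − 17.1)/2 = 1.7 m; q_5 = 0.37 × 0.61 × 1.7 = 0.3837 m³/s
Q = Σ qᵢ = 10.46 m³/s
= 10.46 × 1000 = 10460 L/s

10500 L/s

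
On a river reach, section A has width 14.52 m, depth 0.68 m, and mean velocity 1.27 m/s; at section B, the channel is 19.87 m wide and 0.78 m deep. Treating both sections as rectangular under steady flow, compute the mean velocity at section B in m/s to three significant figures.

0.809 m/s

Q = A₁V₁ = (14.52×0.68) × 1.27 = 12.54 m³/s
A₂ = 19.87 × 0.78 = 15.50 m²
V₂ = Q/A₂ = 12.54/15.50 = 0.8091 m/s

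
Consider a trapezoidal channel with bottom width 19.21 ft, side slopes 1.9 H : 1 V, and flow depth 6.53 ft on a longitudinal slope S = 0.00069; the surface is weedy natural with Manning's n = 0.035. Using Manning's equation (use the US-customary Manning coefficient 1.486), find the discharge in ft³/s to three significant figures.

615 ft³/s

A = (b + z·y)·y = (19.21 + 1.9×6.53)×6.53 = 206.5 ft²
P = b + 2y√(1+z²) = 19.21 + 2×6.53×√(1+1.9²) = 47.25 ft
R = A/P = 206.5/47.25 = 4.369 ft
Q = (1.486/n)·A·R^(2/3)·S^(1/2) = (1.486/0.035) × 206.5 × 4.369^(2/3) × 0.00069^(1/2) = 615.4 ft³/s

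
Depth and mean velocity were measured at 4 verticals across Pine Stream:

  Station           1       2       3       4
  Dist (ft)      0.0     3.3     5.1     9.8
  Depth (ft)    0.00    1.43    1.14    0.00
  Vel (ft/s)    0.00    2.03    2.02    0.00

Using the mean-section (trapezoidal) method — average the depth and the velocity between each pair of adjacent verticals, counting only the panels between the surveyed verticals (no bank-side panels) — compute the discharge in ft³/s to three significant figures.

Panel 1-2: Δb = 3.3 ft, d̄ = (0.00+1.43)/2 = 0.715, v̄ = (0.00+2.03)/2 = 1.015 → q = 3.3×0.715×1.015 = 2.395 ft³/s
Panel 2-3: Δb = 1.8 ft, d̄ = (1.43+1.14)/2 = 1.285, v̄ = (2.03+2.02)/2 = 2.025 → q = 1.8×1.285×2.025 = 4.684 ft³/s
Panel 3-4: Δb = 4.7 ft, d̄ = (1.14+0.00)/2 = 0.57, v̄ = (2.02+0.00)/2 = 1.01 → q = 4.7×0.57×1.01 = 2.706 ft³/s
Q = Σ q = 9.785 ft³/s

9.78 ft³/s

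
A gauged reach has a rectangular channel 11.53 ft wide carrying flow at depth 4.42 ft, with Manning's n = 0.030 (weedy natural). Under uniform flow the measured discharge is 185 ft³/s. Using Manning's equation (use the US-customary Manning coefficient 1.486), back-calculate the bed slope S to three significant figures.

A = b·y = 11.53 × 4.42 = 50.96 ft²
P = b + 2y = 11.53 + 2×4.42 = 20.37 ft
R = A/P = 50.96/20.37 = 2.502 ft
S = (Q·n / (1.486·A·R^(2/3)))² = (185×0.030 / (1.486×50.96×1.843))² = 0.001581

0.00158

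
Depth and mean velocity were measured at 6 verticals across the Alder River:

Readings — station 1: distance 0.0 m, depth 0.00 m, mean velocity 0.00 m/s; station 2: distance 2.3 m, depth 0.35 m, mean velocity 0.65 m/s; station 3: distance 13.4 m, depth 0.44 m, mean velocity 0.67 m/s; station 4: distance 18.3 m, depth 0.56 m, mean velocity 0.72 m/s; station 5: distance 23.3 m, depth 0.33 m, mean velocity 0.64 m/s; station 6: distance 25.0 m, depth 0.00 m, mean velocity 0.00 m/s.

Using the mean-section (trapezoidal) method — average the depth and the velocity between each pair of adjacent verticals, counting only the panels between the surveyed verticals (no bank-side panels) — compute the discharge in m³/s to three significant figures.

6.33 m³/s

Panel 1-2: Δb = 2.3 m, d̄ = (0.00+0.35)/2 = 0.175, v̄ = (0.00+0.65)/2 = 0.325 → q = 2.3×0.175×0.325 = 0.1308 m³/s
Panel 2-3: Δb = 11.1 m, d̄ = (0.35+0.44)/2 = 0.395, v̄ = (0.65+0.67)/2 = 0.66 → q = 11.1×0.395×0.66 = 2.894 m³/s
Panel 3-4: Δb = 4.9 m, d̄ = (0.44+0.56)/2 = 0.5, v̄ = (0.67+0.72)/2 = 0.695 → q = 4.9×0.5×0.695 = 1.703 m³/s
Panel 4-5: Δb = 5 m, d̄ = (0.56+0.33)/2 = 0.445, v̄ = (0.72+0.64)/2 = 0.68 → q = 5×0.445×0.68 = 1.513 m³/s
Panel 5-6: Δb = 1.7 m, d̄ = (0.33+0.00)/2 = 0.165, v̄ = (0.64+0.00)/2 = 0.32 → q = 1.7×0.165×0.32 = 0.08976 m³/s
Q = Σ q = 6.330 m³/s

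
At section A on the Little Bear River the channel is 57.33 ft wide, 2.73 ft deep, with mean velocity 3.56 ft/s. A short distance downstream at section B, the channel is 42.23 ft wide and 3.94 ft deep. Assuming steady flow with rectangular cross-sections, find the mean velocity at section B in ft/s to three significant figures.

3.35 ft/s

Q = A₁V₁ = (57.33×2.73) × 3.56 = 557.2 ft³/s
A₂ = 42.23 × 3.94 = 166.4 ft²
V₂ = Q/A₂ = 557.2/166.4 = 3.349 ft/s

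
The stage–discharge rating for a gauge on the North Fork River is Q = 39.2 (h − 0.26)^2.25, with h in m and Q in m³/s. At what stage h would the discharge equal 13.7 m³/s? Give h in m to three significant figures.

h − h₀ = (Q/C)^(1/b) = (13.7/39.2)^(1/2.25) = 0.6267 m
h = 0.26 + 0.6267 = 0.8867 m

0.887 m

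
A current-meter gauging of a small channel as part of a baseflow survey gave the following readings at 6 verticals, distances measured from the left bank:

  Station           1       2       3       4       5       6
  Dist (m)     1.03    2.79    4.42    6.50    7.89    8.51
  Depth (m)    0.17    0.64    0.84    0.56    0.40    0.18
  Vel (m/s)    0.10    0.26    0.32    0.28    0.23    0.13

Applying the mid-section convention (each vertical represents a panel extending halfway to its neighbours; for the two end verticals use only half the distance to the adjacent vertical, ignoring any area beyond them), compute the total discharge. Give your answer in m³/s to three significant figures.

w_1 = (2.79 − 1.03)/2 = 0.88 m; q_1 = 0.10 × 0.17 × 0.88 = 0.01496 m³/s
w_2 = (4.42 − 1.03)/2 = 1.695 m; q_2 = 0.26 × 0.64 × 1.695 = 0.2820 m³/s
w_3 = (6.50 − 2.79)/2 = 1.855 m; q_3 = 0.32 × 0.84 × 1.855 = 0.4986 m³/s
w_4 = (7.89 − 4.42)/2 = 1.735 m; q_4 = 0.28 × 0.56 × 1.735 = 0.2720 m³/s
w_5 = (8.51 − 6.50)/2 = 1.005 m; q_5 = 0.23 × 0.40 × 1.005 = 0.09246 m³/s
w_6 = (8.51 − 7.89)/2 = 0.31 m; q_6 = 0.13 × 0.18 × 0.31 = 0.007254 m³/s
Q = Σ qᵢ = 1.167 m³/s

1.17 m³/s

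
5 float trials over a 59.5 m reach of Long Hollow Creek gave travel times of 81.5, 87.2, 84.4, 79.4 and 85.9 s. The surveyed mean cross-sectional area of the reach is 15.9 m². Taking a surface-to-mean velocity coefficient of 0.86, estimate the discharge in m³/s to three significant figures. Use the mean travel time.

t̄ = (81.5 + 87.2 + 84.4 + 79.4 + 85.9) / 5 = 83.68 s
v_surface = L / t̄ = 59.5 / 83.68 = 0.7110 m/s
v_mean = 0.86 × 0.7110 = 0.6115 m/s
Q = A × v_mean = 15.9 × 0.6115 = 9.723 m³/s

9.72 m³/s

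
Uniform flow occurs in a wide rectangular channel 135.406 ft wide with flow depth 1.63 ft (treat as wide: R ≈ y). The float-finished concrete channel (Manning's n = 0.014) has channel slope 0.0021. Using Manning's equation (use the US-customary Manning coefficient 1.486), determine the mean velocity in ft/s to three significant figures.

6.74 ft/s

A = b·y = 135.406 × 1.63 = 220.7 ft²
Wide channel: R ≈ y = 1.63 ft
Q = (1.486/n)·A·R^(2/3)·S^(1/2) = (1.486/0.014) × 220.7 × 1.630^(2/3) × 0.0021^(1/2) = 1487 ft³/s
V = Q/A = 1487/220.7 = 6.737 ft/s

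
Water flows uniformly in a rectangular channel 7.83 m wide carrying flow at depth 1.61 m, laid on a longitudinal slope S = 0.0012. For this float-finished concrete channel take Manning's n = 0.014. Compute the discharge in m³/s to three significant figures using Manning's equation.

34.1 m³/s

A = b·y = 7.83 × 1.61 = 12.61 m²
P = b + 2y = 7.83 + 2×1.61 = 11.05 m
R = A/P = 12.61/11.05 = 1.141 m
Q = (1/n)·A·R^(2/3)·S^(1/2) = (1/0.014) × 12.61 × 1.141^(2/3) × 0.0012^(1/2) = 34.06 m³/s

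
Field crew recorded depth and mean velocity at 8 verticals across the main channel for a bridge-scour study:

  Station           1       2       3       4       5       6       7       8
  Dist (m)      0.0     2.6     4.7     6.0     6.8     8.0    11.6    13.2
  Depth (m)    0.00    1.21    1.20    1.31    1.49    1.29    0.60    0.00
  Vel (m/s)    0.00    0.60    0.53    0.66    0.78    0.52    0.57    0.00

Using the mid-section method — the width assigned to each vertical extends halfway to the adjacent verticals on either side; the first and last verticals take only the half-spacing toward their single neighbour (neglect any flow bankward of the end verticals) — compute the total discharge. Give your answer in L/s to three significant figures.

w_2 = (4.7 − 0.0)/2 = 2.35 m; q_2 = 0.60 × 1.21 × 2.35 = 1.706 m³/s
w_3 = (6.0 − 2.6)/2 = 1.7 m; q_3 = 0.53 × 1.20 × 1.7 = 1.081 m³/s
w_4 = (6.8 − 4.7)/2 = 1.05 m; q_4 = 0.66 × 1.31 × 1.05 = 0.9078 m³/s
w_5 = (8.0 − 6.0)/2 = 1 m; q_5 = 0.78 × 1.49 × 1 = 1.162 m³/s
w_6 = (11.6 − 6.8)/2 = 2.4 m; q_6 = 0.52 × 1.29 × 2.4 = 1.610 m³/s
w_7 = (13.2 − 8.0)/2 = 2.6 m; q_7 = 0.57 × 0.60 × 2.6 = 0.8892 m³/s
Stations 1, 8 contribute zero (depth or velocity is 0).
Q = Σ qᵢ = 7.356 m³/s
= 7.356 × 1000 = 7356 L/s

7360 L/s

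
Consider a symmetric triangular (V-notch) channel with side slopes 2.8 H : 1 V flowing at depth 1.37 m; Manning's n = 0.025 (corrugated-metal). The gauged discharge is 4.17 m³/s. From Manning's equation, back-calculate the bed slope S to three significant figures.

A = z·y² = 2.8×1.37² = 5.255 m²
P = 2y√(1+z²) = 2×1.37×√(1+2.8²) = 8.147 m
R = A/P = 5.255/8.147 = 0.6451 m
S = (Q·n / (1·A·R^(2/3)))² = (4.17×0.025 / (1×5.255×0.7466))² = 0.0007060

0.000706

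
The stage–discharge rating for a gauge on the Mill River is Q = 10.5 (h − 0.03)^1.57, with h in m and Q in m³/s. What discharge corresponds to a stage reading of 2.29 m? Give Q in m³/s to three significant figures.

Q = 10.5 × (2.29 − 0.03)^1.57 = 10.5 × 2.26^1.57 = 37.77 m³/s

37.8 m³/s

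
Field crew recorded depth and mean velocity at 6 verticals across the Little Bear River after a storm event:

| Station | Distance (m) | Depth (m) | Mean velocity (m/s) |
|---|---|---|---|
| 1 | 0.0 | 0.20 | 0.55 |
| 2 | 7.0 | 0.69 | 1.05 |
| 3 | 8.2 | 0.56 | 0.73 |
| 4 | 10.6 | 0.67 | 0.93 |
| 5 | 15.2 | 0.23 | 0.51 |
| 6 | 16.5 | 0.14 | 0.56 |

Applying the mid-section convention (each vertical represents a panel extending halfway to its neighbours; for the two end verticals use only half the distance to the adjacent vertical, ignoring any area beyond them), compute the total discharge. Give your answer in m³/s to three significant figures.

6.67 m³/s

w_1 = (7.0 − 0.0)/2 = 3.5 m; q_1 = 0.55 × 0.20 × 3.5 = 0.3850 m³/s
w_2 = (8.2 − 0.0)/2 = 4.1 m; q_2 = 1.05 × 0.69 × 4.1 = 2.970 m³/s
w_3 = (10.6 − 7.0)/2 = 1.8 m; q_3 = 0.73 × 0.56 × 1.8 = 0.7358 m³/s
w_4 = (15.2 − 8.2)/2 = 3.5 m; q_4 = 0.93 × 0.67 × 3.5 = 2.181 m³/s
w_5 = (16.5 − 10.6)/2 = 2.95 m; q_5 = 0.51 × 0.23 × 2.95 = 0.3460 m³/s
w_6 = (16.5 − 15.2)/2 = 0.65 m; q_6 = 0.56 × 0.14 × 0.65 = 0.05096 m³/s
Q = Σ qᵢ = 6.669 m³/s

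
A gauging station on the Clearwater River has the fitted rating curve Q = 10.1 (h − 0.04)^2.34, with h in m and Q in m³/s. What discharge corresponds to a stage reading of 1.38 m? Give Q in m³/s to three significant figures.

20.0 m³/s

Q = 10.1 × (1.38 − 0.04)^2.34 = 10.1 × 1.34^2.34 = 20.03 m³/s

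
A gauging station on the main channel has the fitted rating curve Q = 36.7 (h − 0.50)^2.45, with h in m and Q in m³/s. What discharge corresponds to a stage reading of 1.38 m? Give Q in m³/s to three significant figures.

26.8 m³/s

Q = 36.7 × (1.38 − 0.50)^2.45 = 36.7 × 0.88^2.45 = 26.83 m³/s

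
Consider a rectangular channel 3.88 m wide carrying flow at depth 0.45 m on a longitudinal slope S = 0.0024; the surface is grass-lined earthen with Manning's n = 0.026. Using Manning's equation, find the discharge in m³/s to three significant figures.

A = b·y = 3.88 × 0.45 = 1.746 m²
P = b + 2y = 3.88 + 2×0.45 = 4.780 m
R = A/P = 1.746/4.780 = 0.3653 m
Q = (1/n)·A·R^(2/3)·S^(1/2) = (1/0.026) × 1.746 × 0.3653^(2/3) × 0.0024^(1/2) = 1.681 m³/s

1.68 m³/s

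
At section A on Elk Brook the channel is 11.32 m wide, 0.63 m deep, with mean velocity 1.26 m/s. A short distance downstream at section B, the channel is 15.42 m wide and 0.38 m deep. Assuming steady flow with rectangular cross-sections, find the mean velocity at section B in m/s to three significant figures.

Q = A₁V₁ = (11.32×0.63) × 1.26 = 8.986 m³/s
A₂ = 15.42 × 0.38 = 5.860 m²
V₂ = Q/A₂ = 8.986/5.860 = 1.534 m/s

1.53 m/s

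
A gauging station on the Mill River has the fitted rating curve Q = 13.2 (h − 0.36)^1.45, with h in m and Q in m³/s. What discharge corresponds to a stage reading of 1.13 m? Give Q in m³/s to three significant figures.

Q = 13.2 × (1.13 − 0.36)^1.45 = 13.2 × 0.77^1.45 = 9.036 m³/s

9.04 m³/s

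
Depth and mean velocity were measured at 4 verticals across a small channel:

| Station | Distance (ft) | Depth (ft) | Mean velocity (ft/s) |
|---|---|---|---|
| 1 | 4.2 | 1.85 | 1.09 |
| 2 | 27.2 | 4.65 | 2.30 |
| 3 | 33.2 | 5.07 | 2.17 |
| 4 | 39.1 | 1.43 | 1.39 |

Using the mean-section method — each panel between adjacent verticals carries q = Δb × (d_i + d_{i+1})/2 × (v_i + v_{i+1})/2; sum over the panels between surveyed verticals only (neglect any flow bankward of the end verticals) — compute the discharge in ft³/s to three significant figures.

226 ft³/s

Panel 1-2: Δb = 23 ft, d̄ = (1.85+4.65)/2 = 3.25, v̄ = (1.09+2.30)/2 = 1.695 → q = 23×3.25×1.695 = 126.7 ft³/s
Panel 2-3: Δb = 6 ft, d̄ = (4.65+5.07)/2 = 4.86, v̄ = (2.30+2.17)/2 = 2.235 → q = 6×4.86×2.235 = 65.17 ft³/s
Panel 3-4: Δb = 5.9 ft, d̄ = (5.07+1.43)/2 = 3.25, v̄ = (2.17+1.39)/2 = 1.78 → q = 5.9×3.25×1.78 = 34.13 ft³/s
Q = Σ q = 226.0 ft³/s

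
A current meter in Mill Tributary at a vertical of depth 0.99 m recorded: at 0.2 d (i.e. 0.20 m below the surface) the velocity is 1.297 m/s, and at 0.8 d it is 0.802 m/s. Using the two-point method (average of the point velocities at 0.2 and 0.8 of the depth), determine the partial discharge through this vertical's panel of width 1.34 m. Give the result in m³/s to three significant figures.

v̄ = (1.297 + 0.802) / 2 = 1.050 m/s
q = v̄ × d × w = 1.050 × 0.99 × 1.34 = 1.392 m³/s

1.39 m³/s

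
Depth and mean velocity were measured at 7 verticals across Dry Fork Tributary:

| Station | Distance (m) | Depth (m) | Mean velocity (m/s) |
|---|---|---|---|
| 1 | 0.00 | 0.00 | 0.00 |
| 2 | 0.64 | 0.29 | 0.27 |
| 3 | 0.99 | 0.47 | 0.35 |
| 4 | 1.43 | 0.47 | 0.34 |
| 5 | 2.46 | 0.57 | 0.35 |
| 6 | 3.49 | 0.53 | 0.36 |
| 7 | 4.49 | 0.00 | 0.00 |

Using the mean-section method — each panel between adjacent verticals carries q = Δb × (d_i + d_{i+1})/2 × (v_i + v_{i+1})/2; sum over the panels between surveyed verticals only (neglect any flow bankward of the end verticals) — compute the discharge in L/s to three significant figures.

Panel 1-2: Δb = 0.64 m, d̄ = (0.00+0.29)/2 = 0.145, v̄ = (0.00+0.27)/2 = 0.135 → q = 0.64×0.145×0.135 = 0.01253 m³/s
Panel 2-3: Δb = 0.35 m, d̄ = (0.29+0.47)/2 = 0.38, v̄ = (0.27+0.35)/2 = 0.31 → q = 0.35×0.38×0.31 = 0.04123 m³/s
Panel 3-4: Δb = 0.44 m, d̄ = (0.47+0.47)/2 = 0.47, v̄ = (0.35+0.34)/2 = 0.345 → q = 0.44×0.47×0.345 = 0.07135 m³/s
Panel 4-5: Δb = 1.03 m, d̄ = (0.47+0.57)/2 = 0.52, v̄ = (0.34+0.35)/2 = 0.345 → q = 1.03×0.52×0.345 = 0.1848 m³/s
Panel 5-6: Δb = 1.03 m, d̄ = (0.57+0.53)/2 = 0.55, v̄ = (0.35+0.36)/2 = 0.355 → q = 1.03×0.55×0.355 = 0.2011 m³/s
Panel 6-7: Δb = 1 m, d̄ = (0.53+0.00)/2 = 0.265, v̄ = (0.36+0.00)/2 = 0.18 → q = 1×0.265×0.18 = 0.04770 m³/s
Q = Σ q = 0.5587 m³/s
= 0.5587 × 1000 = 558.7 L/s

559 L/s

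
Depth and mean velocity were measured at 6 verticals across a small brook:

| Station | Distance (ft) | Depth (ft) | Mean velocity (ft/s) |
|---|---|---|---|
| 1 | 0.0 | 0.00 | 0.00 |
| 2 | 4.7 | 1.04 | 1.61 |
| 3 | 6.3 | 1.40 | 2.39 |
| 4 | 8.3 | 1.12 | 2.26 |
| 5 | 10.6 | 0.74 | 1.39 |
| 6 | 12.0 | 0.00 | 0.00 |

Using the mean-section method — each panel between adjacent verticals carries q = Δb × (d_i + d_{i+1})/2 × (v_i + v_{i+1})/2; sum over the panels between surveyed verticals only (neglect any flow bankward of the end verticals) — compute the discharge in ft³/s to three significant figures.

16.0 ft³/s

Panel 1-2: Δb = 4.7 ft, d̄ = (0.00+1.04)/2 = 0.52, v̄ = (0.00+1.61)/2 = 0.805 → q = 4.7×0.52×0.805 = 1.967 ft³/s
Panel 2-3: Δb = 1.6 ft, d̄ = (1.04+1.40)/2 = 1.22, v̄ = (1.61+2.39)/2 = 2 → q = 1.6×1.22×2 = 3.904 ft³/s
Panel 3-4: Δb = 2 ft, d̄ = (1.40+1.12)/2 = 1.26, v̄ = (2.39+2.26)/2 = 2.325 → q = 2×1.26×2.325 = 5.859 ft³/s
Panel 4-5: Δb = 2.3 ft, d̄ = (1.12+0.74)/2 = 0.93, v̄ = (2.26+1.39)/2 = 1.825 → q = 2.3×0.93×1.825 = 3.904 ft³/s
Panel 5-6: Δb = 1.4 ft, d̄ = (0.74+0.00)/2 = 0.37, v̄ = (1.39+0.00)/2 = 0.695 → q = 1.4×0.37×0.695 = 0.3600 ft³/s
Q = Σ q = 15.99 ft³/s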